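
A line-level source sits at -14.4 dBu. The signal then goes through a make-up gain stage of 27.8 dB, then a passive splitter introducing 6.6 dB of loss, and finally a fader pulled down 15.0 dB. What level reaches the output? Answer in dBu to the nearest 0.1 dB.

Gain stages sum in dB:
-14.4 + 27.8 − 6.6 − 15.0 = -8.2 dBu.

-8.2 dBu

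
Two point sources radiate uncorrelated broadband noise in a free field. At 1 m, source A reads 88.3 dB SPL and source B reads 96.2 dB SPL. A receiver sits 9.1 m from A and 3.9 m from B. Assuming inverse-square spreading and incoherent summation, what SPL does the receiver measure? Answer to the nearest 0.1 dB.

At the listener: L_A = 88.3 − 20·log₁₀(9.1) = 69.12 dB; L_B = 96.2 − 20·log₁₀(3.9) = 84.38 dB.
Combined: 10·log₁₀(10^(69.12/10)+10^(84.38/10)) = 84.5 dB SPL.

84.5 dB SPL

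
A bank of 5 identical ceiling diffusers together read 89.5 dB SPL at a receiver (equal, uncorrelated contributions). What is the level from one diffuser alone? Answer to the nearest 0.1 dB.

82.5 dB SPL

5 equal incoherent sources add 10·log₁₀(5) = 6.99 dB over one source.
L_one = 89.5 − 6.99 = 82.5 dB SPL.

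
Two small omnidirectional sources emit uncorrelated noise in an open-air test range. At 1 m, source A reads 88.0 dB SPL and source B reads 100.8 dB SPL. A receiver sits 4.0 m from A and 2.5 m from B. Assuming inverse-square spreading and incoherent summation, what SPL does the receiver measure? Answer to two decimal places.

At the listener: L_A = 88.0 − 20·log₁₀(4.0) = 75.959 dB; L_B = 100.8 − 20·log₁₀(2.5) = 92.841 dB.
Combined: 10·log₁₀(10^(75.959/10)+10^(92.841/10)) = 92.93 dB SPL.

92.93 dB SPL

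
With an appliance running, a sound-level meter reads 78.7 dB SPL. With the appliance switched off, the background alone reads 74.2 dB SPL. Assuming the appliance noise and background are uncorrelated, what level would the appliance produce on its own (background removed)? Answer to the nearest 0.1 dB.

Background correction is a power subtraction:
L_src = 10·log₁₀(10^(78.7/10) − 10^(74.2/10)) = 10·log₁₀(47830000) = 76.8 dB SPL.

76.8 dB SPL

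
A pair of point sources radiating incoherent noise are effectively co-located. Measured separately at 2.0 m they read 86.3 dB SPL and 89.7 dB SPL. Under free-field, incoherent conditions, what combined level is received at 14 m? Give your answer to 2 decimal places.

Combined at 2.0 m: 10·log₁₀(10^(86.3/10)+10^(89.7/10)) = 91.335 dB SPL.
Then apply −20·log₁₀(14/2.0) = -16.902 dB → 74.43 dB SPL.

74.43 dB SPL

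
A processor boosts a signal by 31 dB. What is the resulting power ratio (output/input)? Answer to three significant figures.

1260

Power ratio = 10^(dB/10).
10^(31/10) = 10^(3.100) = 1260.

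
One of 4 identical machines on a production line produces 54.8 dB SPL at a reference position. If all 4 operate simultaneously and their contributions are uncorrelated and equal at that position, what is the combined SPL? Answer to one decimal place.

4 equal incoherent sources raise the level by 10·log₁₀(4) = 6.02 dB.
L_total = 54.8 + 6.02 = 60.8 dB SPL.

60.8 dB SPL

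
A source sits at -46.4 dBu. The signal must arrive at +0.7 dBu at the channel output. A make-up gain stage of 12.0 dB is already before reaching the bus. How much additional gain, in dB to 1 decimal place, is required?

35.1 dB

The required make-up gain is the shortfall in the dB sum.
G = +0.7 − (-46.4) − 12.0 = 35.1 dB.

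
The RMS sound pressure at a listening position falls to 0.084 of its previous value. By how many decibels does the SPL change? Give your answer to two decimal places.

-21.51 dB

Sound pressure is an amplitude quantity: ΔL = 20·log₁₀(p₂/p₁).
20·log₁₀(0.084) = -21.51 dB.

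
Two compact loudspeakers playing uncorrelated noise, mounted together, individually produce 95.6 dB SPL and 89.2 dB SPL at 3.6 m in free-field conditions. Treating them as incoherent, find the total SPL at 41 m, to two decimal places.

75.37 dB SPL

Combined at 3.6 m: 10·log₁₀(10^(95.6/10)+10^(89.2/10)) = 96.496 dB SPL.
Then apply −20·log₁₀(41/3.6) = -21.130 dB → 75.37 dB SPL.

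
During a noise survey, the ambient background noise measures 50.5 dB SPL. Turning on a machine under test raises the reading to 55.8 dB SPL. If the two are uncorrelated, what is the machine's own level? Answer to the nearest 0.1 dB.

54.3 dB SPL

Background correction is a power subtraction:
L_src = 10·log₁₀(10^(55.8/10) − 10^(50.5/10)) = 10·log₁₀(268000) = 54.3 dB SPL.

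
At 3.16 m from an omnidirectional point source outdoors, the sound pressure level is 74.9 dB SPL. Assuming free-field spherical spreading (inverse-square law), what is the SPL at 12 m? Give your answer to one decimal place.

Free-field point source: level drops by 20·log₁₀ of the distance ratio.
ΔL = −20·log₁₀(12/3.16) = -11.59 dB, so L₂ = 74.9 + (-11.59) = 63.3 dB SPL.

63.3 dB SPL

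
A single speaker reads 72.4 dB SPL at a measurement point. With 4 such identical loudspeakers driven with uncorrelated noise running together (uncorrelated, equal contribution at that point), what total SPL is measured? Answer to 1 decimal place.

78.4 dB SPL

4 equal incoherent sources raise the level by 10·log₁₀(4) = 6.02 dB.
L_total = 72.4 + 6.02 = 78.4 dB SPL.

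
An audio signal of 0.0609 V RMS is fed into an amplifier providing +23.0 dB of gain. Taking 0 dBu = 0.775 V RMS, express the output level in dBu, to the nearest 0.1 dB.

+0.9 dBu

Input level: 20·log₁₀(0.0609/0.775) = -22.09 dBu.
Output: -22.09 + 23.0 = +0.9 dBu.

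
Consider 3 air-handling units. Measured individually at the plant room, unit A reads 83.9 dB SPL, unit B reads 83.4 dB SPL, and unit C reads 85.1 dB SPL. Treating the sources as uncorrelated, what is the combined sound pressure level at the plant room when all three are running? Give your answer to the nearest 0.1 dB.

89.0 dB SPL

Add the sources as powers (linear), then convert back to dB:
L_total = 10·log₁₀(10^(83.9/10) + 10^(83.4/10) + 10^(85.1/10)) = 10·log₁₀(787800000) = 89.0 dB SPL.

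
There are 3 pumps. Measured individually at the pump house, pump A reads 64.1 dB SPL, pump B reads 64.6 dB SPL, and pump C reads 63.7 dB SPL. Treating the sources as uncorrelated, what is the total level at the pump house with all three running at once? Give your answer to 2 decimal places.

68.92 dB SPL

Uncorrelated sources add in intensity (power), not in dB.
L_total = 10·log₁₀(10^(64.1/10) + 10^(64.6/10) + 10^(63.7/10)) = 10·log₁₀(7799000) = 68.92 dB SPL.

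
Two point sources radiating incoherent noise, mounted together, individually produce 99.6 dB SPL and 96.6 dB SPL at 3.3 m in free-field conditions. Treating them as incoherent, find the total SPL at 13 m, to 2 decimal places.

89.46 dB SPL

Combined at 3.3 m: 10·log₁₀(10^(99.6/10)+10^(96.6/10)) = 101.364 dB SPL.
Then apply −20·log₁₀(13/3.3) = -11.909 dB → 89.46 dB SPL.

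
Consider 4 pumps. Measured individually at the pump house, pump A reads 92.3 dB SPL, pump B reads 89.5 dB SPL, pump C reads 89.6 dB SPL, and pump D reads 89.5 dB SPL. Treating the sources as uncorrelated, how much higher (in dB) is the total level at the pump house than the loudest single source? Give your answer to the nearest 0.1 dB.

Add the sources as powers (linear), then convert back to dB:
L_total = 10·log₁₀(10^(92.3/10) + 10^(89.5/10) + 10^(89.6/10) + 10^(89.5/10)) = 96.43 dB SPL.
Excess over the loudest (92.3 dB): 96.43 − 92.3 = 4.1 dB.

4.1 dB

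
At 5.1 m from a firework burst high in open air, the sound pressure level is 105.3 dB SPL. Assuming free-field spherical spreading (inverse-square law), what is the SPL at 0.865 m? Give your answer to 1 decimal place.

120.7 dB SPL

For a point source in a free field, ΔL = −20·log₁₀(d₂/d₁).
ΔL = −20·log₁₀(0.865/5.1) = 15.41 dB, so L₂ = 105.3 + (15.41) = 120.7 dB SPL.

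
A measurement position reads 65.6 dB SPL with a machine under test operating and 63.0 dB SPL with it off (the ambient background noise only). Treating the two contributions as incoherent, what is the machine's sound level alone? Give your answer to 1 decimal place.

Subtract intensities: L_src = 10·log₁₀(10^(L_total/10) − 10^(L_bg/10)).
L_src = 10·log₁₀(10^(65.6/10) − 10^(63.0/10)) = 10·log₁₀(1636000) = 62.1 dB SPL.

62.1 dB SPL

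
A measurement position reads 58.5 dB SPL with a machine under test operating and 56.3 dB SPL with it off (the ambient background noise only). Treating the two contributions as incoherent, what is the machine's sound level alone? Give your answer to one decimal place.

54.5 dB SPL

Subtract intensities: L_src = 10·log₁₀(10^(L_total/10) − 10^(L_bg/10)).
L_src = 10·log₁₀(10^(58.5/10) − 10^(56.3/10)) = 10·log₁₀(281400) = 54.5 dB SPL.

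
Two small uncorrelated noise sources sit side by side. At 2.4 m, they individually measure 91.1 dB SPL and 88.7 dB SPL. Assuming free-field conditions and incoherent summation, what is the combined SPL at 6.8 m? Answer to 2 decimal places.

Combined at 2.4 m: 10·log₁₀(10^(91.1/10)+10^(88.7/10)) = 93.074 dB SPL.
Then apply −20·log₁₀(6.8/2.4) = -9.046 dB → 84.03 dB SPL.

84.03 dB SPL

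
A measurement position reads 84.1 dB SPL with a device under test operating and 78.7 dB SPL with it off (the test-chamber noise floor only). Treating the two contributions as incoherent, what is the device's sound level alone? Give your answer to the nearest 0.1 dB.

82.6 dB SPL

Subtract intensities: L_src = 10·log₁₀(10^(L_total/10) − 10^(L_bg/10)).
L_src = 10·log₁₀(10^(84.1/10) − 10^(78.7/10)) = 10·log₁₀(182900000) = 82.6 dB SPL.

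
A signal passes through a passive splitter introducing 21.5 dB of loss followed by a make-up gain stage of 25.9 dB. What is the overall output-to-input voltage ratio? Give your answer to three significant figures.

1.66

Net gain = (−21.5) + 25.9 = 4.4 dB.
Voltage ratio = 10^(4.4/20) = 1.66.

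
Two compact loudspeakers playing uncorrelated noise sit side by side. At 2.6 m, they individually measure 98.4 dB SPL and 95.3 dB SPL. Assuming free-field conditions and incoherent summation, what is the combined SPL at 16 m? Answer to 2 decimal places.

84.35 dB SPL

Combined at 2.6 m: 10·log₁₀(10^(98.4/10)+10^(95.3/10)) = 100.131 dB SPL.
Then apply −20·log₁₀(16/2.6) = -15.783 dB → 84.35 dB SPL.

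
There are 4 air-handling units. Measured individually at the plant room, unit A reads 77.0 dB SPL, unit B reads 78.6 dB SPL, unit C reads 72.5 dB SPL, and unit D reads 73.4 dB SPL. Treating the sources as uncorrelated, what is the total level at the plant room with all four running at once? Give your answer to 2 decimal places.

Add the sources as powers (linear), then convert back to dB:
L_total = 10·log₁₀(10^(77.0/10) + 10^(78.6/10) + 10^(72.5/10) + 10^(73.4/10)) = 10·log₁₀(162200000) = 82.10 dB SPL.

82.10 dB SPL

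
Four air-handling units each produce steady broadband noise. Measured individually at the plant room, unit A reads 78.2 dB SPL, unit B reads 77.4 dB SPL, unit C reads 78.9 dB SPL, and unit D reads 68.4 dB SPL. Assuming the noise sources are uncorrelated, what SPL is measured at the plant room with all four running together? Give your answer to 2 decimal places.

83.13 dB SPL

Add the sources as powers (linear), then convert back to dB:
L_total = 10·log₁₀(10^(78.2/10) + 10^(77.4/10) + 10^(78.9/10) + 10^(68.4/10)) = 10·log₁₀(205600000) = 83.13 dB SPL.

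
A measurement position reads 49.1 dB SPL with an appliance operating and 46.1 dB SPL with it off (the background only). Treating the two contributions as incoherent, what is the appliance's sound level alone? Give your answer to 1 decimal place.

46.1 dB SPL

Subtract intensities: L_src = 10·log₁₀(10^(L_total/10) − 10^(L_bg/10)).
L_src = 10·log₁₀(10^(49.1/10) − 10^(46.1/10)) = 10·log₁₀(40550) = 46.1 dB SPL.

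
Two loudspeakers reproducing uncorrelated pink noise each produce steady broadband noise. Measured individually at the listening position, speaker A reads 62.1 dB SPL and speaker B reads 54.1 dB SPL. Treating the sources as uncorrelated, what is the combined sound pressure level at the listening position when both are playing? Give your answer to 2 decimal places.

Add the sources as powers (linear), then convert back to dB:
L_total = 10·log₁₀(10^(62.1/10) + 10^(54.1/10)) = 10·log₁₀(1879000) = 62.74 dB SPL.

62.74 dB SPL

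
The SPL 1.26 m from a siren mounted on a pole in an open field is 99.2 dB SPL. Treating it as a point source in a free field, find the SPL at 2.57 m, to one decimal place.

93.0 dB SPL

For a point source in a free field, ΔL = −20·log₁₀(d₂/d₁).
ΔL = −20·log₁₀(2.57/1.26) = -6.19 dB, so L₂ = 99.2 + (-6.19) = 93.0 dB SPL.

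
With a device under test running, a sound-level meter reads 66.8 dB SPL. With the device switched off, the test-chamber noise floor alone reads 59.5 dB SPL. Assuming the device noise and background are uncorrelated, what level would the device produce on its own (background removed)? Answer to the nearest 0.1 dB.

65.9 dB SPL

Subtract intensities: L_src = 10·log₁₀(10^(L_total/10) − 10^(L_bg/10)).
L_src = 10·log₁₀(10^(66.8/10) − 10^(59.5/10)) = 10·log₁₀(3895000) = 65.9 dB SPL.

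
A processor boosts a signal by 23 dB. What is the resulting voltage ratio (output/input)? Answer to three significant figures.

14.1

Voltage ratio = 10^(dB/20).
10^(23/20) = 10^(1.150) = 14.1.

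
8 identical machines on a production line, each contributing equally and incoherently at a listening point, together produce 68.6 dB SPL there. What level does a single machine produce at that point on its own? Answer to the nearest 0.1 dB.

59.6 dB SPL

8 equal incoherent sources add 10·log₁₀(8) = 9.03 dB over one source.
L_one = 68.6 − 9.03 = 59.6 dB SPL.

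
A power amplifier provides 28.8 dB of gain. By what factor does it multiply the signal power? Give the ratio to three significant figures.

759

Power ratio = 10^(dB/10).
10^(28.8/10) = 10^(2.880) = 759.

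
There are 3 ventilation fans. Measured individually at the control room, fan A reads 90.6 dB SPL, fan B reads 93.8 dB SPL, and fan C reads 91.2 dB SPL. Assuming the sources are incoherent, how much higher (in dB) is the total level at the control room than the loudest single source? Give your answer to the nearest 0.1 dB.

Incoherent sources sum as intensities:
L_total = 10·log₁₀(10^(90.6/10) + 10^(93.8/10) + 10^(91.2/10)) = 96.87 dB SPL.
Excess over the loudest (93.8 dB): 96.87 − 93.8 = 3.1 dB.

3.1 dB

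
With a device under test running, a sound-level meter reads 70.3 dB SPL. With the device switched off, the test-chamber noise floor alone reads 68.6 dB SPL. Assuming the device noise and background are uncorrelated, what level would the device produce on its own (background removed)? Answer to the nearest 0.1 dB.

Background correction is a power subtraction:
L_src = 10·log₁₀(10^(70.3/10) − 10^(68.6/10)) = 10·log₁₀(3471000) = 65.4 dB SPL.

65.4 dB SPL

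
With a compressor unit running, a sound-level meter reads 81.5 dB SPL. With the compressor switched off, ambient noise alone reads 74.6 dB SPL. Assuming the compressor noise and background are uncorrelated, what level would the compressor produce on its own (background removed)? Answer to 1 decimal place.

80.5 dB SPL

Subtract intensities: L_src = 10·log₁₀(10^(L_total/10) − 10^(L_bg/10)).
L_src = 10·log₁₀(10^(81.5/10) − 10^(74.6/10)) = 10·log₁₀(112400000) = 80.5 dB SPL.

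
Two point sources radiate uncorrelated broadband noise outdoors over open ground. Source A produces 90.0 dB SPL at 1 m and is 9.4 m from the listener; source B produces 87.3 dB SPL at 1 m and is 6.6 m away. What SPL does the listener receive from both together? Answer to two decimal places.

At the listener: L_A = 90.0 − 20·log₁₀(9.4) = 70.537 dB; L_B = 87.3 − 20·log₁₀(6.6) = 70.909 dB.
Combined: 10·log₁₀(10^(70.537/10)+10^(70.909/10)) = 73.74 dB SPL.

73.74 dB SPL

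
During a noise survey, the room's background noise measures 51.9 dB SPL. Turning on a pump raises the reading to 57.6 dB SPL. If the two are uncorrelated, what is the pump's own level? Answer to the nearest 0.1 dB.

Remove the background by subtracting linear intensities:
L_src = 10·log₁₀(10^(57.6/10) − 10^(51.9/10)) = 10·log₁₀(420600) = 56.2 dB SPL.

56.2 dB SPL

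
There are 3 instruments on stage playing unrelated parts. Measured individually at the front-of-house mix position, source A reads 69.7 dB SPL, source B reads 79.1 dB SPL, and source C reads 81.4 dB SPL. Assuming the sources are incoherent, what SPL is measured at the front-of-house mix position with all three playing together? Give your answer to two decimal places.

83.59 dB SPL

Add the sources as powers (linear), then convert back to dB:
L_total = 10·log₁₀(10^(69.7/10) + 10^(79.1/10) + 10^(81.4/10)) = 10·log₁₀(228700000) = 83.59 dB SPL.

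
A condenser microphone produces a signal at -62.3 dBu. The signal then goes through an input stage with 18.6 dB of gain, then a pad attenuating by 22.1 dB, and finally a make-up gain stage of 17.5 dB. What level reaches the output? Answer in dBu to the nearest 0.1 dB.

-48.3 dBu

Cascaded gains and losses add directly in dB.
-62.3 + 18.6 − 22.1 + 17.5 = -48.3 dBu.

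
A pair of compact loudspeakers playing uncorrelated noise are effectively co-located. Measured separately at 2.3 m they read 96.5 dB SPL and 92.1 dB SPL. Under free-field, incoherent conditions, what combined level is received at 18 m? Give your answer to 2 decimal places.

79.97 dB SPL

Combined at 2.3 m: 10·log₁₀(10^(96.5/10)+10^(92.1/10)) = 97.845 dB SPL.
Then apply −20·log₁₀(18/2.3) = -17.871 dB → 79.97 dB SPL.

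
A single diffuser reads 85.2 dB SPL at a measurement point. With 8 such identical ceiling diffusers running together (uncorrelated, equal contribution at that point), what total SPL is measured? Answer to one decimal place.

8 equal incoherent sources raise the level by 10·log₁₀(8) = 9.03 dB.
L_total = 85.2 + 9.03 = 94.2 dB SPL.

94.2 dB SPL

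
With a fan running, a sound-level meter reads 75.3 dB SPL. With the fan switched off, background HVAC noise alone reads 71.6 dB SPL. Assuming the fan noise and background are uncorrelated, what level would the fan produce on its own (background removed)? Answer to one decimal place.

72.9 dB SPL

Subtract intensities: L_src = 10·log₁₀(10^(L_total/10) − 10^(L_bg/10)).
L_src = 10·log₁₀(10^(75.3/10) − 10^(71.6/10)) = 10·log₁₀(19430000) = 72.9 dB SPL.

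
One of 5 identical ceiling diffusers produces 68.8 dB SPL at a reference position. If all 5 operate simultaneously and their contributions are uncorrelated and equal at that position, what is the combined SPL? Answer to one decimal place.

75.8 dB SPL

5 equal incoherent sources raise the level by 10·log₁₀(5) = 6.99 dB.
L_total = 68.8 + 6.99 = 75.8 dB SPL.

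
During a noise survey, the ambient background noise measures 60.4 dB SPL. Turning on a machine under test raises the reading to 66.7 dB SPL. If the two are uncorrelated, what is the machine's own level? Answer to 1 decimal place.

Remove the background by subtracting linear intensities:
L_src = 10·log₁₀(10^(66.7/10) − 10^(60.4/10)) = 10·log₁₀(3581000) = 65.5 dB SPL.

65.5 dB SPL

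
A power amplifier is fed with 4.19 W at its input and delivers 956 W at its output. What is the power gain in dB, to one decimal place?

23.6 dB

For a power ratio, dB = 10·log₁₀(P₂/P₁).
10·log₁₀(956/4.19) = 10·log₁₀(228.2) = 23.6 dB.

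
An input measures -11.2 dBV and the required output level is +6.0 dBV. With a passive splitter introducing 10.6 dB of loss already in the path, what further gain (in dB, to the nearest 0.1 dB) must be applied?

The required make-up gain is the shortfall in the dB sum.
G = +6.0 − (-11.2) + 10.6 = 27.8 dB.

27.8 dB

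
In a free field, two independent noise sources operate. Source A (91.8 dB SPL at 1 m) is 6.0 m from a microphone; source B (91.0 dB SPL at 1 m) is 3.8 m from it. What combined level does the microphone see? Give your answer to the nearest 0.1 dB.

At the listener: L_A = 91.8 − 20·log₁₀(6.0) = 76.24 dB; L_B = 91.0 − 20·log₁₀(3.8) = 79.40 dB.
Combined: 10·log₁₀(10^(76.24/10)+10^(79.40/10)) = 81.1 dB SPL.

81.1 dB SPL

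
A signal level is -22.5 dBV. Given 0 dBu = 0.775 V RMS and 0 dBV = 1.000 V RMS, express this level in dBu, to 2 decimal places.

The offset between the scales is 20·log₁₀(0.775/1.000) = −2.214 dB.
So dBu = -22.5 + 2.214 = -20.29 dBu.

-20.29 dBu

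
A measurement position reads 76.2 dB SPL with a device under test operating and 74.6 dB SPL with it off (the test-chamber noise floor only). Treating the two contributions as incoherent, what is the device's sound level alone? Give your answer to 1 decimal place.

Remove the background by subtracting linear intensities:
L_src = 10·log₁₀(10^(76.2/10) − 10^(74.6/10)) = 10·log₁₀(12850000) = 71.1 dB SPL.

71.1 dB SPL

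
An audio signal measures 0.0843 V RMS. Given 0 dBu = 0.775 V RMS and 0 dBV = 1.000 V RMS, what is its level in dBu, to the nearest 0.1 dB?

dBu = 20·log₁₀(V / 0.775 V).
20·log₁₀(0.0843/0.775) = -19.3 dBu.

-19.3 dBu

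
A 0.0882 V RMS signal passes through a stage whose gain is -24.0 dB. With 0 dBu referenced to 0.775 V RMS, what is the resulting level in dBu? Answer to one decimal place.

Input level: 20·log₁₀(0.0882/0.775) = -18.88 dBu.
Output: -18.88 − 24.0 = -42.9 dBu.

-42.9 dBu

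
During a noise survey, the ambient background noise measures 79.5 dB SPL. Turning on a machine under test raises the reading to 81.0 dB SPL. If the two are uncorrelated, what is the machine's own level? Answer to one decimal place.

Background correction is a power subtraction:
L_src = 10·log₁₀(10^(81.0/10) − 10^(79.5/10)) = 10·log₁₀(36770000) = 75.7 dB SPL.

75.7 dB SPL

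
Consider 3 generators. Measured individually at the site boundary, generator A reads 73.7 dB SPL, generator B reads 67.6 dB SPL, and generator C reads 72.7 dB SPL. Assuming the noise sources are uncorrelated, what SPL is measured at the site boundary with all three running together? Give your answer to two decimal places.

Uncorrelated sources add in intensity (power), not in dB.
L_total = 10·log₁₀(10^(73.7/10) + 10^(67.6/10) + 10^(72.7/10)) = 10·log₁₀(47820000) = 76.80 dB SPL.

76.80 dB SPL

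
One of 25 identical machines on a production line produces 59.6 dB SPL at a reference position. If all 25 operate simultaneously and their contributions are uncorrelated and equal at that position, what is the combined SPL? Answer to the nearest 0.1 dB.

25 equal incoherent sources raise the level by 10·log₁₀(25) = 13.98 dB.
L_total = 59.6 + 13.98 = 73.6 dB SPL.

73.6 dB SPL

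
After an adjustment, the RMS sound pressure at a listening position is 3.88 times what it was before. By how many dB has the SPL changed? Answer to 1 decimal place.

Sound pressure is an amplitude quantity: ΔL = 20·log₁₀(p₂/p₁).
20·log₁₀(3.88) = 11.8 dB.

11.8 dB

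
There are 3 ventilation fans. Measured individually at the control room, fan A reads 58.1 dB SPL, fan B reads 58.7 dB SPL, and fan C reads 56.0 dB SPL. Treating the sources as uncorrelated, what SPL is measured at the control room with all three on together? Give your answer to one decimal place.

Uncorrelated sources add in intensity (power), not in dB.
L_total = 10·log₁₀(10^(58.1/10) + 10^(58.7/10) + 10^(56.0/10)) = 10·log₁₀(1785000) = 62.5 dB SPL.

62.5 dB SPL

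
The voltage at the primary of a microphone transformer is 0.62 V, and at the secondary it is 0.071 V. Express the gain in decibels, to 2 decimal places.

Voltage is an amplitude quantity, so gain = 20·log₁₀(V_out/V_in).
20·log₁₀(0.071/0.62) = 20·log₁₀(0.1145) = -18.82 dB.

-18.82 dB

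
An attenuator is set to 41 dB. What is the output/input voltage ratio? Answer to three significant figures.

0.00891

Voltage ratio = 10^(dB/20).
10^(-41/20) = 10^(-2.050) = 0.00891.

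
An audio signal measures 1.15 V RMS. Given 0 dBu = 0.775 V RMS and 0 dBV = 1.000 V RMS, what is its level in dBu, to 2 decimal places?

+3.43 dBu

dBu = 20·log₁₀(V / 0.775 V).
20·log₁₀(1.15/0.775) = +3.43 dBu.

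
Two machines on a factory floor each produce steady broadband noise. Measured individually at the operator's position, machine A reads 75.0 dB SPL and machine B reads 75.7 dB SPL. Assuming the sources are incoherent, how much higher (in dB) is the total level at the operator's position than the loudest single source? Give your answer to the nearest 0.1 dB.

2.7 dB

Uncorrelated sources add in intensity (power), not in dB.
L_total = 10·log₁₀(10^(75.0/10) + 10^(75.7/10)) = 78.37 dB SPL.
Excess over the loudest (75.7 dB): 78.37 − 75.7 = 2.7 dB.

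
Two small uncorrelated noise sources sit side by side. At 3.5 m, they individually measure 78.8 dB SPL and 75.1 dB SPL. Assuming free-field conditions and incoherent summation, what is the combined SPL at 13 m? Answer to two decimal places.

Combined at 3.5 m: 10·log₁₀(10^(78.8/10)+10^(75.1/10)) = 80.343 dB SPL.
Then apply −20·log₁₀(13/3.5) = -11.398 dB → 68.95 dB SPL.

68.95 dB SPL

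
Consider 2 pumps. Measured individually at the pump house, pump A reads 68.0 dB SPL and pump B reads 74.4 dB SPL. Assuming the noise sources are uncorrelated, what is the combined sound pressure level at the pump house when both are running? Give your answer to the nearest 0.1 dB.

75.3 dB SPL

Uncorrelated sources add in intensity (power), not in dB.
L_total = 10·log₁₀(10^(68.0/10) + 10^(74.4/10)) = 10·log₁₀(33850000) = 75.3 dB SPL.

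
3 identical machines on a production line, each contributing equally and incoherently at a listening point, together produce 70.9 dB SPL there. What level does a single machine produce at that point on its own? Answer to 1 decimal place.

3 equal incoherent sources add 10·log₁₀(3) = 4.77 dB over one source.
L_one = 70.9 − 4.77 = 66.1 dB SPL.

66.1 dB SPL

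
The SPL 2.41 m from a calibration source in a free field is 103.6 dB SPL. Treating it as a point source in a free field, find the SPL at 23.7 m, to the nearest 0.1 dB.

83.7 dB SPL

Free-field point source: level drops by 20·log₁₀ of the distance ratio.
ΔL = −20·log₁₀(23.7/2.41) = -19.85 dB, so L₂ = 103.6 + (-19.85) = 83.7 dB SPL.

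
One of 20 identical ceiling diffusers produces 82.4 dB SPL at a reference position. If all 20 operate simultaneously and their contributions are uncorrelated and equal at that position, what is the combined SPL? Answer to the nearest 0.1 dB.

20 equal incoherent sources raise the level by 10·log₁₀(20) = 13.01 dB.
L_total = 82.4 + 13.01 = 95.4 dB SPL.

95.4 dB SPL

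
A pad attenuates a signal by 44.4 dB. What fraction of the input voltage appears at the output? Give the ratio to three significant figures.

0.00603

Voltage ratio = 10^(dB/20).
10^(-44.4/20) = 10^(-2.220) = 0.00603.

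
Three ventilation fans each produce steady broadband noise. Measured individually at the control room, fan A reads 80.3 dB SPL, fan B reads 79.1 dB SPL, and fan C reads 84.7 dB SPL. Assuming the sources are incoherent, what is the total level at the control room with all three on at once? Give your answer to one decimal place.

Uncorrelated sources add in intensity (power), not in dB.
L_total = 10·log₁₀(10^(80.3/10) + 10^(79.1/10) + 10^(84.7/10)) = 10·log₁₀(483600000) = 86.8 dB SPL.

86.8 dB SPL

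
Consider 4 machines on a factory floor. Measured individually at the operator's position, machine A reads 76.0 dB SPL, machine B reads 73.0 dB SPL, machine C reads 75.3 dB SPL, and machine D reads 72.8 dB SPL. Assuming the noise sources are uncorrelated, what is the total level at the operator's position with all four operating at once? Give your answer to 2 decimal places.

80.52 dB SPL

Uncorrelated sources add in intensity (power), not in dB.
L_total = 10·log₁₀(10^(76.0/10) + 10^(73.0/10) + 10^(75.3/10) + 10^(72.8/10)) = 10·log₁₀(112700000) = 80.52 dB SPL.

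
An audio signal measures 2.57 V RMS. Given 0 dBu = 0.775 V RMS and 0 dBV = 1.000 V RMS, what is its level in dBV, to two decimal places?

+8.20 dBV

dBV = 20·log₁₀(V / 1.000 V).
20·log₁₀(2.57/1.000) = +8.20 dBV.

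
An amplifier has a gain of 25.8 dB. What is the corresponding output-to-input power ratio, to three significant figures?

380

Power ratio = 10^(dB/10).
10^(25.8/10) = 10^(2.580) = 380.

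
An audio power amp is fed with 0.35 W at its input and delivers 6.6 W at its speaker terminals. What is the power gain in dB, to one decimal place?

Power is a power quantity, so gain = 10·log₁₀(P_out/P_in).
10·log₁₀(6.6/0.35) = 10·log₁₀(18.86) = 12.8 dB.

12.8 dB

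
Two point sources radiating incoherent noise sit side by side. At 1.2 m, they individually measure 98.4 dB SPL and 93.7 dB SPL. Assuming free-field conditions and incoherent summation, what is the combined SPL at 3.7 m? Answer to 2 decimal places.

Combined at 1.2 m: 10·log₁₀(10^(98.4/10)+10^(93.7/10)) = 99.667 dB SPL.
Then apply −20·log₁₀(3.7/1.2) = -9.780 dB → 89.89 dB SPL.

89.89 dB SPL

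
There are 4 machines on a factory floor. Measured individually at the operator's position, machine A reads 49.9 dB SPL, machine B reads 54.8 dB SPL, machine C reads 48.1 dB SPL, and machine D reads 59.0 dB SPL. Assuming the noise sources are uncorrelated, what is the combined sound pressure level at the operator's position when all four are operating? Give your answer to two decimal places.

Incoherent sources sum as intensities:
L_total = 10·log₁₀(10^(49.9/10) + 10^(54.8/10) + 10^(48.1/10) + 10^(59.0/10)) = 10·log₁₀(1259000) = 61.00 dB SPL.

61.00 dB SPL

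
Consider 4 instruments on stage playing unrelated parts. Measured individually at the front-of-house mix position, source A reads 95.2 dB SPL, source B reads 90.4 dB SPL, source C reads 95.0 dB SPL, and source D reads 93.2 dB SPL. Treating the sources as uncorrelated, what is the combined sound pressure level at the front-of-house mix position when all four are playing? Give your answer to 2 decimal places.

99.85 dB SPL

Add the sources as powers (linear), then convert back to dB:
L_total = 10·log₁₀(10^(95.2/10) + 10^(90.4/10) + 10^(95.0/10) + 10^(93.2/10)) = 10·log₁₀(9659000000) = 99.85 dB SPL.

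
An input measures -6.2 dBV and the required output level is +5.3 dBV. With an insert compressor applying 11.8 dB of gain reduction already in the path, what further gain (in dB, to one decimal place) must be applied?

23.3 dB

The required make-up gain is the shortfall in the dB sum.
G = +5.3 − (-6.2) + 11.8 = 23.3 dB.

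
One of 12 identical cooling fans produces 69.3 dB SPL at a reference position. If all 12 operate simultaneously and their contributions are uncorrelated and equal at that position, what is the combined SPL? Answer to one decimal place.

80.1 dB SPL

12 equal incoherent sources raise the level by 10·log₁₀(12) = 10.79 dB.
L_total = 69.3 + 10.79 = 80.1 dB SPL.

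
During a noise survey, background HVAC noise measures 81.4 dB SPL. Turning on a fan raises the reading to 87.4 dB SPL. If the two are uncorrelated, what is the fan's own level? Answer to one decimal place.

86.1 dB SPL

Background correction is a power subtraction:
L_src = 10·log₁₀(10^(87.4/10) − 10^(81.4/10)) = 10·log₁₀(411500000) = 86.1 dB SPL.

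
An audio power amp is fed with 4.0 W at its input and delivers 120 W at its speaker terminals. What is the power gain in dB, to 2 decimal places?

14.77 dB

Power ratio → dB uses the 10·log₁₀ form:
10·log₁₀(120/4.0) = 10·log₁₀(30.00) = 14.77 dB.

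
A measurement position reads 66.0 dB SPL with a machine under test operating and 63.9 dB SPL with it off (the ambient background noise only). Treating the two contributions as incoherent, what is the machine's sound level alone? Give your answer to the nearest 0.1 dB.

Background correction is a power subtraction:
L_src = 10·log₁₀(10^(66.0/10) − 10^(63.9/10)) = 10·log₁₀(1526000) = 61.8 dB SPL.

61.8 dB SPL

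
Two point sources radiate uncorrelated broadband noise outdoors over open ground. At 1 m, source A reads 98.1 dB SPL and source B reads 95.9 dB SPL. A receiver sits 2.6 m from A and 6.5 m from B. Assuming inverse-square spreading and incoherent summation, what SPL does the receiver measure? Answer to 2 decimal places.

At the listener: L_A = 98.1 − 20·log₁₀(2.6) = 89.801 dB; L_B = 95.9 − 20·log₁₀(6.5) = 79.642 dB.
Combined: 10·log₁₀(10^(89.801/10)+10^(79.642/10)) = 90.20 dB SPL.

90.20 dB SPL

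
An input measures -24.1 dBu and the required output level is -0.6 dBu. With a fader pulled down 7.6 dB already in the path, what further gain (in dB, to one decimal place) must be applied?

The required make-up gain is the shortfall in the dB sum.
G = -0.6 − (-24.1) + 7.6 = 31.1 dB.

31.1 dB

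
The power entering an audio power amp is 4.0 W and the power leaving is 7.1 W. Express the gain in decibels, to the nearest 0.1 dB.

Power is a power quantity, so gain = 10·log₁₀(P_out/P_in).
10·log₁₀(7.1/4.0) = 10·log₁₀(1.775) = 2.5 dB.

2.5 dB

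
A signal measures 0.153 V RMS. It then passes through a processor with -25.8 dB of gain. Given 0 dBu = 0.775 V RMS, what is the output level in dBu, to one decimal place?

-39.9 dBu

Input level: 20·log₁₀(0.153/0.775) = -14.09 dBu.
Output: -14.09 − 25.8 = -39.9 dBu.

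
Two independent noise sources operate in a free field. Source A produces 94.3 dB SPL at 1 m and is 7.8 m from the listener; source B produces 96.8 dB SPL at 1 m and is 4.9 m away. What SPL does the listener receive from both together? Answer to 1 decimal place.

83.9 dB SPL

At the listener: L_A = 94.3 − 20·log₁₀(7.8) = 76.46 dB; L_B = 96.8 − 20·log₁₀(4.9) = 83.00 dB.
Combined: 10·log₁₀(10^(76.46/10)+10^(83.00/10)) = 83.9 dB SPL.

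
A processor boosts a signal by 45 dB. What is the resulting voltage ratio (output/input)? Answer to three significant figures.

178

Voltage ratio = 10^(dB/20).
10^(45/20) = 10^(2.250) = 178.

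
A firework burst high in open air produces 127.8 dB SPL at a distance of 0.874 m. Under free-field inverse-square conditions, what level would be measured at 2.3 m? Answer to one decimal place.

119.4 dB SPL

Free-field point source: level drops by 20·log₁₀ of the distance ratio.
ΔL = −20·log₁₀(2.3/0.874) = -8.40 dB, so L₂ = 127.8 + (-8.40) = 119.4 dB SPL.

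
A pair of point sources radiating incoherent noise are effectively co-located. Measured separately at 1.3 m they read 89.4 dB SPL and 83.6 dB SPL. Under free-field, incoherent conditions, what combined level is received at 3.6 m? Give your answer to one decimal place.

81.6 dB SPL

Combined at 1.3 m: 10·log₁₀(10^(89.4/10)+10^(83.6/10)) = 90.41 dB SPL.
Then apply −20·log₁₀(3.6/1.3) = -8.85 dB → 81.6 dB SPL.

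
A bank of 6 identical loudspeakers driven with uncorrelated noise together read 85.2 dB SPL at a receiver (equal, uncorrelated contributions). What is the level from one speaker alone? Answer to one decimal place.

6 equal incoherent sources add 10·log₁₀(6) = 7.78 dB over one source.
L_one = 85.2 − 7.78 = 77.4 dB SPL.

77.4 dB SPL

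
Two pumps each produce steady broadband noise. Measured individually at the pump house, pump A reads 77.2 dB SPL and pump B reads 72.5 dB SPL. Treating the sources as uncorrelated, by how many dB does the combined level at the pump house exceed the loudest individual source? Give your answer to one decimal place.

1.3 dB

Uncorrelated sources add in intensity (power), not in dB.
L_total = 10·log₁₀(10^(77.2/10) + 10^(72.5/10)) = 78.47 dB SPL.
Excess over the loudest (77.2 dB): 78.47 − 77.2 = 1.3 dB.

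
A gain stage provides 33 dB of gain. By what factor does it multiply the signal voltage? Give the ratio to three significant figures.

Voltage ratio = 10^(dB/20).
10^(33/20) = 10^(1.650) = 44.7.

44.7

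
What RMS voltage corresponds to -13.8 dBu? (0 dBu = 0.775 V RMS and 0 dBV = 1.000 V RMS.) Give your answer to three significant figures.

V = 0.775 V × 10^(-13.8/20).
= 0.775 × 0.2042 = 0.158 V.

0.158 V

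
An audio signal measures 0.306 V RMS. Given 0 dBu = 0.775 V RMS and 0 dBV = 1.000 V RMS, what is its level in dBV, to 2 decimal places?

dBV = 20·log₁₀(V / 1.000 V).
20·log₁₀(0.306/1.000) = -10.29 dBV.

-10.29 dBV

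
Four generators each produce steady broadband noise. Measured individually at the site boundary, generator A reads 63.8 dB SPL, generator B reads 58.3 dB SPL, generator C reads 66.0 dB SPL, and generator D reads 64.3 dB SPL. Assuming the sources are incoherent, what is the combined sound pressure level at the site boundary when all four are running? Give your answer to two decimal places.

69.89 dB SPL

Uncorrelated sources add in intensity (power), not in dB.
L_total = 10·log₁₀(10^(63.8/10) + 10^(58.3/10) + 10^(66.0/10) + 10^(64.3/10)) = 10·log₁₀(9748000) = 69.89 dB SPL.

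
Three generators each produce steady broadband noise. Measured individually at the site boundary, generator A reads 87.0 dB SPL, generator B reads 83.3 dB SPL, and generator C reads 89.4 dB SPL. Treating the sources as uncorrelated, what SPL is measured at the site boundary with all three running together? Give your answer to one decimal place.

92.0 dB SPL

Add the sources as powers (linear), then convert back to dB:
L_total = 10·log₁₀(10^(87.0/10) + 10^(83.3/10) + 10^(89.4/10)) = 10·log₁₀(1586000000) = 92.0 dB SPL.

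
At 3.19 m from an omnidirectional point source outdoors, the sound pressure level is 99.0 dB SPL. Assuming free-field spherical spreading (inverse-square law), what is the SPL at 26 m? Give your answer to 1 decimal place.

80.8 dB SPL

Inverse-square spreading gives ΔL = −20·log₁₀(d₂/d₁).
ΔL = −20·log₁₀(26/3.19) = -18.22 dB, so L₂ = 99.0 + (-18.22) = 80.8 dB SPL.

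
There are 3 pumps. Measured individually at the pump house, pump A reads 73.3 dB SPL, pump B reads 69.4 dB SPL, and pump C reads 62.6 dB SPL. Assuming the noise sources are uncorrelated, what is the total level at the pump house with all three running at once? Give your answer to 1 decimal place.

75.0 dB SPL

Uncorrelated sources add in intensity (power), not in dB.
L_total = 10·log₁₀(10^(73.3/10) + 10^(69.4/10) + 10^(62.6/10)) = 10·log₁₀(31910000) = 75.0 dB SPL.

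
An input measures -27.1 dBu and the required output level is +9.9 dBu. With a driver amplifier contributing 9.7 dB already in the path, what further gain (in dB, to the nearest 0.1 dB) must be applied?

The required make-up gain is the shortfall in the dB sum.
G = +9.9 − (-27.1) − 9.7 = 27.3 dB.

27.3 dB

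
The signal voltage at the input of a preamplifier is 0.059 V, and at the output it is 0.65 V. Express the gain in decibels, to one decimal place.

20.8 dB

Voltage ratio → dB uses the 20·log₁₀ form:
20·log₁₀(0.65/0.059) = 20·log₁₀(11.02) = 20.8 dB.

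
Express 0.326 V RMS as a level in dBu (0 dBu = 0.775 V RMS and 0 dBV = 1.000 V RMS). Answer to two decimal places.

dBu = 20·log₁₀(V / 0.775 V).
20·log₁₀(0.326/0.775) = -7.52 dBu.

-7.52 dBu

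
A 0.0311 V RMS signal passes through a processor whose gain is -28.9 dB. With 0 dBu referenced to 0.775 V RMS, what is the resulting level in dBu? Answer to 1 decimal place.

-56.8 dBu

Input level: 20·log₁₀(0.0311/0.775) = -27.93 dBu.
Output: -27.93 − 28.9 = -56.8 dBu.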